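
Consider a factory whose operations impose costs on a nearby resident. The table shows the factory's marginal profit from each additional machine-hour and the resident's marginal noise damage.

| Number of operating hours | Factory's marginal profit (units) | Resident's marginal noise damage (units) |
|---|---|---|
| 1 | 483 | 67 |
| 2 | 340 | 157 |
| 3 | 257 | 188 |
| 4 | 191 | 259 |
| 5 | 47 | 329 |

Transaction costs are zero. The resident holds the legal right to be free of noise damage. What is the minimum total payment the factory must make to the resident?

Efficient level: marginal profit ≥ marginal noise damage through level 3, so k* = 3.
With the resident holding the right, the factory must at least compensate total damage at k*: 67 + 157 + 188 = 412.

412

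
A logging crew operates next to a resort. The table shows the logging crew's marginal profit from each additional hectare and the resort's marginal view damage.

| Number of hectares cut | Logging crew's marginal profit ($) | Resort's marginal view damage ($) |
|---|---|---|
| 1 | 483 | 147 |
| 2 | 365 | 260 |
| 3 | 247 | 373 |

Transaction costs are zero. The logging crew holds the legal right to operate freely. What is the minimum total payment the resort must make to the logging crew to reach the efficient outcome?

Left alone the logging crew would choose level 3 (marginal profit stays positive).
Efficient level: k* = 2 (marginal profit ≥ marginal view damage through 2).
The resort must at least cover the logging crew's forgone profit from cutting 3→2: 247 = 247.

$247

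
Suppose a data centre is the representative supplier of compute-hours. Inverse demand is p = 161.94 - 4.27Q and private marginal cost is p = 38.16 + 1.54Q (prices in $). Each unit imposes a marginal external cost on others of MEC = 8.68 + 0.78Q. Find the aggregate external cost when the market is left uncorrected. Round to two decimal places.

$361.94

Market equilibrium (private): 38.16 + 1.54Q = 161.94 - 4.27Q → Q_m = 21.3046.
Total external cost = ∫₀^{Q_m} (8.68 + 0.78Q) dQ = 8.68×21.3046 + ½×0.78×21.3046² = 361.9395.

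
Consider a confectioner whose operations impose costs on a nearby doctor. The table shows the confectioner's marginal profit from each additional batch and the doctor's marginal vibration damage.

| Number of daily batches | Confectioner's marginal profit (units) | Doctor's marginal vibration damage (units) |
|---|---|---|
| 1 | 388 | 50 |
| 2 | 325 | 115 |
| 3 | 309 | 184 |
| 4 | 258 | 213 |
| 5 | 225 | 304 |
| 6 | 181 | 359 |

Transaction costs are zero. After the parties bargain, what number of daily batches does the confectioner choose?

4

Bargaining reaches the level where marginal profit last exceeds marginal vibration damage.
That holds through level 4 (258 ≥ 213) but not at 5 (225 < 304).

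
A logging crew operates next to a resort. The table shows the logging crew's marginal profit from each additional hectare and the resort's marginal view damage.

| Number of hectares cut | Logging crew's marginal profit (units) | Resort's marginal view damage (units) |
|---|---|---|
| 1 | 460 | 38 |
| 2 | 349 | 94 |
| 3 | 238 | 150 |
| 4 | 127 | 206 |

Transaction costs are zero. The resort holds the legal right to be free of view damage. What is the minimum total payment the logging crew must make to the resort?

282

Efficient level: marginal profit ≥ marginal view damage through level 3, so k* = 3.
With the resort holding the right, the logging crew must at least compensate total damage at k*: 38 + 94 + 150 = 282.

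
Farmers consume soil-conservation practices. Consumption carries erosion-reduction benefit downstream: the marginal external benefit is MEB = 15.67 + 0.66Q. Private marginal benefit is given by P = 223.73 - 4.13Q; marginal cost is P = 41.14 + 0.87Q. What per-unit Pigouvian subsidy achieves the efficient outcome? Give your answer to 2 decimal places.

subsidy = 45.82 per unit

Social marginal benefit = demand + MEB = 239.40 - 3.47Q.
Set SMB = MC: 239.40 - 3.47Q = 41.14 + 0.87Q → Q* = 45.6820.
The Pigouvian subsidy equals MEB at Q*: 15.67 + 0.66×45.6820 = 45.8201.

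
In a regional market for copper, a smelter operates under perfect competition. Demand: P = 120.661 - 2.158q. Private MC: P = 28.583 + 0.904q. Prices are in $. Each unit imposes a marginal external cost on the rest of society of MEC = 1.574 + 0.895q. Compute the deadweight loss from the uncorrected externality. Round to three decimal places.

DWL = $102.546

Market equilibrium (private): 28.583 + 0.904q = 120.661 - 2.158q → q_m = 30.0712.
Social marginal cost = private MC + MEC = 30.157 + 1.799q.
Set SMC = demand: 30.157 + 1.799q = 120.661 - 2.158q → q* = 22.8719.
The loss is the area between SMC and demand from q* to q_m; with linear curves that's a triangle of height MEC(q_m).
DWL = ½ × 7.1993 × 28.4877 = 102.5457.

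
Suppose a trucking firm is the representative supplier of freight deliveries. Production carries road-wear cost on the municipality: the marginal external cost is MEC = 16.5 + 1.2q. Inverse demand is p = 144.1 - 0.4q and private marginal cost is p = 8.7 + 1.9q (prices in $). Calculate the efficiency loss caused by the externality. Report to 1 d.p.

Market equilibrium (private): 8.7 + 1.9q = 144.1 - 0.4q → q_m = 58.8696.
Social marginal cost = private MC + MEC = 25.2 + 3.1q.
Set SMC = demand: 25.2 + 3.1q = 144.1 - 0.4q → q* = 33.9714.
Height of the DWL triangle at q_m is SMC(q_m) − demand(q_m) = MEC(q_m) = 87.1435.
DWL = ½ × 24.8982 × 87.1435 = 1084.8581.

DWL = $1084.9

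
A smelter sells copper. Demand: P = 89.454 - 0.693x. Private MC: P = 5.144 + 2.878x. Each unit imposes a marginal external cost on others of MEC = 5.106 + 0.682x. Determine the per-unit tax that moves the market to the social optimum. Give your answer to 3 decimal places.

tax = 17.807 per unit

Social marginal cost = private MC + MEC = 10.250 + 3.560x.
Set SMC = demand: 10.250 + 3.560x = 89.454 - 0.693x → x* = 18.6231.
The Pigouvian tax equals MEC at x*: 5.106 + 0.682×18.6231 = 17.8070.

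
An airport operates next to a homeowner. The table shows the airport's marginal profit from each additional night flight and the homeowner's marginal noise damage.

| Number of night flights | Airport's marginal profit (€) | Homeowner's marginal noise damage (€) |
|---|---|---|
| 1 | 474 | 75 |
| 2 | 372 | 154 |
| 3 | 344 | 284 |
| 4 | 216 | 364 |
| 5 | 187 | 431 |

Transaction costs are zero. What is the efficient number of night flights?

3

Bargaining reaches the level where marginal profit last exceeds marginal noise damage.
That holds through level 3 (344 ≥ 284) but not at 4 (216 < 364).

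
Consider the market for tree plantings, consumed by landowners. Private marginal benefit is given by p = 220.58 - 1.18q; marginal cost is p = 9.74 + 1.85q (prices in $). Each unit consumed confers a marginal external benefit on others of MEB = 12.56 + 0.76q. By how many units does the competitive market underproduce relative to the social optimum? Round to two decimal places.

Market equilibrium (private): 9.74 + 1.85q = 220.58 - 1.18q → q_m = 69.5842.
Social marginal benefit = demand + MEB = 233.14 - 0.42q.
Set SMB = MC: 233.14 - 0.42q = 9.74 + 1.85q → q* = 98.4141.
Gap = |69.5842 − 98.4141| = 28.8299.

28.83 units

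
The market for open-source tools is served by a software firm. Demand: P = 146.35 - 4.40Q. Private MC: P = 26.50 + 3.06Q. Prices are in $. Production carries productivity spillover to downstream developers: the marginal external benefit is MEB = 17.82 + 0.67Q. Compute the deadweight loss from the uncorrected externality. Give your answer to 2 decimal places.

DWL = $60.17

Market equilibrium (private): 26.50 + 3.06Q = 146.35 - 4.40Q → Q_m = 16.0657.
Social marginal cost = private MC − MEB = 8.68 + 2.39Q.
Set SMC = demand: 8.68 + 2.39Q = 146.35 - 4.40Q → Q* = 20.2754.
Height of the DWL triangle at Q_m is demand(Q_m) − SMC(Q_m) = MEB(Q_m) = 28.5840.
DWL = ½ × 4.2097 × 28.5840 = 60.1650.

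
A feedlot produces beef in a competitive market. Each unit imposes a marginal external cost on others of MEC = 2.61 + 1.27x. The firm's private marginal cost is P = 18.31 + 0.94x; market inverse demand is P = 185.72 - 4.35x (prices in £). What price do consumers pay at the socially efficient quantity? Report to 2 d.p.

Social marginal cost = private MC + MEC = 20.92 + 2.21x.
Set SMC = demand: 20.92 + 2.21x = 185.72 - 4.35x → x* = 25.1220.
Consumer price on the demand curve at x*: 185.72 − 4.35×25.1220 = 76.4393.

P = £76.44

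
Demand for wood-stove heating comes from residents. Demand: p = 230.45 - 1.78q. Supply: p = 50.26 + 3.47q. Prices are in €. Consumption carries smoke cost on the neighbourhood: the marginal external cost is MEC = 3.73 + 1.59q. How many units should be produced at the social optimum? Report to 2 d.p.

q* = 25.80

Social marginal benefit = demand − MEC = 226.72 - 3.37q.
Set SMB = MC: 226.72 - 3.37q = 50.26 + 3.47q → q* = 25.7982.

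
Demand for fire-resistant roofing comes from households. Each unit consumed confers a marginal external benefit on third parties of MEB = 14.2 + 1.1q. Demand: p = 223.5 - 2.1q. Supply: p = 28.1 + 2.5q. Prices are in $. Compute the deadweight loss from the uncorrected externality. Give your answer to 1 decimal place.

DWL = $530.3

Market equilibrium (private): 28.1 + 2.5q = 223.5 - 2.1q → q_m = 42.4783.
Social marginal benefit = demand + MEB = 237.7 - q.
Set SMB = MC: 237.7 - q = 28.1 + 2.5q → q* = 59.8857.
Height of the DWL triangle at q_m is SMB(q_m) − MC(q_m) = MEB(q_m) = 60.9261.
DWL = ½ × 17.4074 × 60.9261 = 530.2825.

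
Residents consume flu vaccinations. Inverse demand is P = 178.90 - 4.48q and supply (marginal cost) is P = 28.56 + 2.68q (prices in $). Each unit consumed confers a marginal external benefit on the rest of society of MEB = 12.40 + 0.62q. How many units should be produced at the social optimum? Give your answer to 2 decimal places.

q* = 24.88

Social marginal benefit = demand + MEB = 191.30 - 3.86q.
Set SMB = MC: 191.30 - 3.86q = 28.56 + 2.68q → q* = 24.8838.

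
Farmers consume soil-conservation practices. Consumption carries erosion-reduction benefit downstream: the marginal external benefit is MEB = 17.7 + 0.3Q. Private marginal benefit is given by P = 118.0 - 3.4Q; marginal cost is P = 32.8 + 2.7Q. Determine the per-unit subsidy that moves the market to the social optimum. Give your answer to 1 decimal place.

Social marginal benefit = demand + MEB = 135.7 - 3.1Q.
Set SMB = MC: 135.7 - 3.1Q = 32.8 + 2.7Q → Q* = 17.7414.
The Pigouvian subsidy equals MEB at Q*: 17.7 + 0.3×17.7414 = 23.0224.

subsidy = 23.0 per unit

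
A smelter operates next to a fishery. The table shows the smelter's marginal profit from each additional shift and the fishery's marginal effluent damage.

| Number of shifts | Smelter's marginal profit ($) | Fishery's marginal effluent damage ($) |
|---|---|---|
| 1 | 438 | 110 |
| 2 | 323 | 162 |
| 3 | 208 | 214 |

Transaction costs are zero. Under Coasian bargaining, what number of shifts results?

2

Bargaining reaches the level where marginal profit last exceeds marginal effluent damage.
That holds through level 2 (323 ≥ 162) but not at 3 (208 < 214).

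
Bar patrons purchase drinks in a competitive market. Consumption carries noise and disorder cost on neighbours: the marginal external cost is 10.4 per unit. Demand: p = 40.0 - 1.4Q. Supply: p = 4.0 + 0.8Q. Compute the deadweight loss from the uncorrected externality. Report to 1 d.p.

Market equilibrium (private): 4.0 + 0.8Q = 40.0 - 1.4Q → Q_m = 16.3636.
Social marginal benefit = demand − MEC = 29.6 - 1.4Q.
Set SMB = MC: 29.6 - 1.4Q = 4.0 + 0.8Q → Q* = 11.6364.
Between Q* and Q_m the wedge MC − SMB runs linearly from 0 to MEC(Q_m), so the loss is a triangle.
DWL = ½ × 4.7272 × 10.4000 = 24.5814.

DWL = 24.6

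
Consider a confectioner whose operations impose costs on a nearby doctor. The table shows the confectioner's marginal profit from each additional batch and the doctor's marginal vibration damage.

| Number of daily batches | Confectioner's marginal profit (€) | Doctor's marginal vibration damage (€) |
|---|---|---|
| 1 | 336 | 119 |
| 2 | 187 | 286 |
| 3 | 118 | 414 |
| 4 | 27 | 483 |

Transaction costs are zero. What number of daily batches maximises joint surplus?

1

Bargaining reaches the level where marginal profit last exceeds marginal vibration damage.
That holds through level 1 (336 ≥ 119) but not at 2 (187 < 286).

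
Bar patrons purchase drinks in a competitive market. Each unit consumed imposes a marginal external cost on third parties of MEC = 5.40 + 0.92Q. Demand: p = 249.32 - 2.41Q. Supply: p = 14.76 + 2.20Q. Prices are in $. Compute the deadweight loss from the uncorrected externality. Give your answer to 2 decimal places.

Market equilibrium (private): 14.76 + 2.20Q = 249.32 - 2.41Q → Q_m = 50.8807.
Social marginal benefit = demand − MEC = 243.92 - 3.33Q.
Set SMB = MC: 243.92 - 3.33Q = 14.76 + 2.20Q → Q* = 41.4394.
Height of the DWL triangle at Q_m is MC(Q_m) − SMB(Q_m) = MEC(Q_m) = 52.2102.
DWL = ½ × 9.4413 × 52.2102 = 246.4661.

DWL = $246.47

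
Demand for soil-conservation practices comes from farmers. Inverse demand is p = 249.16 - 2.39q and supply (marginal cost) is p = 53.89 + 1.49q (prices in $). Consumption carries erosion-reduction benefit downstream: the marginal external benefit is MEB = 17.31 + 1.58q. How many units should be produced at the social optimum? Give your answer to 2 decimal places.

q* = 92.43

Social marginal benefit = demand + MEB = 266.47 - 0.81q.
Set SMB = MC: 266.47 - 0.81q = 53.89 + 1.49q → q* = 92.4261.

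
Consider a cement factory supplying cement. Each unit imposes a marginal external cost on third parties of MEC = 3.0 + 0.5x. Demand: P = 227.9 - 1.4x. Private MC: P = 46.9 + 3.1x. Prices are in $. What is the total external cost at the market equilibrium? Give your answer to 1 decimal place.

$525.1

Market equilibrium (private): 46.9 + 3.1x = 227.9 - 1.4x → x_m = 40.2222.
Total external cost = ∫₀^{x_m} (3.0 + 0.5x) dx = 3.0×40.2222 + ½×0.5×40.2222² = 525.1229.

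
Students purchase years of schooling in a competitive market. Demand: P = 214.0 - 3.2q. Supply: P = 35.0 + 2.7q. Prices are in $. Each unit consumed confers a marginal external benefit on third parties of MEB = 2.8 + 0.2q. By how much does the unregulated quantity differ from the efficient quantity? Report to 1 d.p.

1.6 units

Market equilibrium (private): 35.0 + 2.7q = 214.0 - 3.2q → q_m = 30.3390.
Social marginal benefit = demand + MEB = 216.8 - 3.0q.
Set SMB = MC: 216.8 - 3.0q = 35.0 + 2.7q → q* = 31.8947.
Gap = |30.3390 − 31.8947| = 1.5557.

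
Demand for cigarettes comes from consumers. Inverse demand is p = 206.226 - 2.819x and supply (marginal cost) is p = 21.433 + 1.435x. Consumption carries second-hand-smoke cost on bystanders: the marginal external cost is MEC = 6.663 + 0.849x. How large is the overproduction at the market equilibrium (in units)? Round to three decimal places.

Market equilibrium (private): 21.433 + 1.435x = 206.226 - 2.819x → x_m = 43.4398.
Social marginal benefit = demand − MEC = 199.563 - 3.668x.
Set SMB = MC: 199.563 - 3.668x = 21.433 + 1.435x → x* = 34.9069.
Gap = |43.4398 − 34.9069| = 8.5329.

8.533 units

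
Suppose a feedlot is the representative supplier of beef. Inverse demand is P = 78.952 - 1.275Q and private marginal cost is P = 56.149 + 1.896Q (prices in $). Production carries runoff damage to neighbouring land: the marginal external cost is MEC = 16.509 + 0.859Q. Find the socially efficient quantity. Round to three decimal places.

Q* = 1.562

Social marginal cost = private MC + MEC = 72.658 + 2.755Q.
Set SMC = demand: 72.658 + 2.755Q = 78.952 - 1.275Q → Q* = 1.5618.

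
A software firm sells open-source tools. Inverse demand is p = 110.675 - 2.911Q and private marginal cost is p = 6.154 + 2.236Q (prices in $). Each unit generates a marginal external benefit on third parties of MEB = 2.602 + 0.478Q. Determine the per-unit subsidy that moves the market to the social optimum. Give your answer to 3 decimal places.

Social marginal cost = private MC − MEB = 3.552 + 1.758Q.
Set SMC = demand: 3.552 + 1.758Q = 110.675 - 2.911Q → Q* = 22.9435.
The Pigouvian subsidy equals MEB at Q*: 2.602 + 0.478×22.9435 = 13.5690.

subsidy = $13.569 per unit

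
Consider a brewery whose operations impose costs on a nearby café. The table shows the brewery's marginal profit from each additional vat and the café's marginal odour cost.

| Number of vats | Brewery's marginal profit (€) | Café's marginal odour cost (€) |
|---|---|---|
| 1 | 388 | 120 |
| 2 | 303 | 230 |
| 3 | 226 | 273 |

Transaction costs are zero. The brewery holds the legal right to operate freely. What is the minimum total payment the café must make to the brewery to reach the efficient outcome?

Left alone the brewery would choose level 3 (marginal profit stays positive).
Efficient level: k* = 2 (marginal profit ≥ marginal odour cost through 2).
The café must at least cover the brewery's forgone profit from cutting 3→2: 226 = 226.

€226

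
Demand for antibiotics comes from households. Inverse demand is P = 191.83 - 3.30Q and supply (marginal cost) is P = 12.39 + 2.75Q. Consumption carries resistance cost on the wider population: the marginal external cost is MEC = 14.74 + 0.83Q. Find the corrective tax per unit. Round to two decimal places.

tax = 34.61 per unit

Social marginal benefit = demand − MEC = 177.09 - 4.13Q.
Set SMB = MC: 177.09 - 4.13Q = 12.39 + 2.75Q → Q* = 23.9390.
The Pigouvian tax equals MEC at Q*: 14.74 + 0.83×23.9390 = 34.6094.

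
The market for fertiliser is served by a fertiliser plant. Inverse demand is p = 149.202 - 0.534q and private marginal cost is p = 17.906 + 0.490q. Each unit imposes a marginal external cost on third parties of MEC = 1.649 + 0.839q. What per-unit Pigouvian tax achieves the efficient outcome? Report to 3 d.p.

Social marginal cost = private MC + MEC = 19.555 + 1.329q.
Set SMC = demand: 19.555 + 1.329q = 149.202 - 0.534q → q* = 69.5904.
The Pigouvian tax equals MEC at q*: 1.649 + 0.839×69.5904 = 60.0353.

tax = 60.035 per unit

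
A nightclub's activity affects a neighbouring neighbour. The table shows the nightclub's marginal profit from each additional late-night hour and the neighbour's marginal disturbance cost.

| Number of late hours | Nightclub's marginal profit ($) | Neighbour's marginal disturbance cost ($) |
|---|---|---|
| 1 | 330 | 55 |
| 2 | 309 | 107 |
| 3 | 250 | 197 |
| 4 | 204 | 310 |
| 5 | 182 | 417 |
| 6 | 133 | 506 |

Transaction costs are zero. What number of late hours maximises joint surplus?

3

Bargaining reaches the level where marginal profit last exceeds marginal disturbance cost.
That holds through level 3 (250 ≥ 197) but not at 4 (204 < 310).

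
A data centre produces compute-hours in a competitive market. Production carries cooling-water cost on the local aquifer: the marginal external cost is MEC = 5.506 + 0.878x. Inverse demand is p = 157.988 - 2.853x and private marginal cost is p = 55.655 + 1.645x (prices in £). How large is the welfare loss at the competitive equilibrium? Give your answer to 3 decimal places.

DWL = £60.388

Market equilibrium (private): 55.655 + 1.645x = 157.988 - 2.853x → x_m = 22.7508.
Social marginal cost = private MC + MEC = 61.161 + 2.523x.
Set SMC = demand: 61.161 + 2.523x = 157.988 - 2.853x → x* = 18.0110.
Between x* and x_m the wedge SMC − demand runs linearly from 0 to MEC(x_m), so the loss is a triangle.
DWL = ½ × 4.7398 × 25.4812 = 60.3879.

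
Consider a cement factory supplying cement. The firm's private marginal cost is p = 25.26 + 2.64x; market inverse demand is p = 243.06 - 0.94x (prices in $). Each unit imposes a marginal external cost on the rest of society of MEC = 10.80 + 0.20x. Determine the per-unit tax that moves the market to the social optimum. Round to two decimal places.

Social marginal cost = private MC + MEC = 36.06 + 2.84x.
Set SMC = demand: 36.06 + 2.84x = 243.06 - 0.94x → x* = 54.7619.
The Pigouvian tax equals MEC at x*: 10.80 + 0.20×54.7619 = 21.7524.

tax = $21.75 per unit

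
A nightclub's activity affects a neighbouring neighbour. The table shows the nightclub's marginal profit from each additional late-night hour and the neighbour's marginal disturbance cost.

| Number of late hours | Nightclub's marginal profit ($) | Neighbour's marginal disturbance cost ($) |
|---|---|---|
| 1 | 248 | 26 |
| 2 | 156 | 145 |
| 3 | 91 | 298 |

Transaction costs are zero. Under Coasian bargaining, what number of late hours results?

Bargaining reaches the level where marginal profit last exceeds marginal disturbance cost.
That holds through level 2 (156 ≥ 145) but not at 3 (91 < 298).

2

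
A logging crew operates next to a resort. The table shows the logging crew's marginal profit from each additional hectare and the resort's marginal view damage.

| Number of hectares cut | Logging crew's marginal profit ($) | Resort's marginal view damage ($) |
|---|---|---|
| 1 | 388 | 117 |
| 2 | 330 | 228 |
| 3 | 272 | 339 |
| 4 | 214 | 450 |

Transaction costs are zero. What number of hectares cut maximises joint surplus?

2

Bargaining reaches the level where marginal profit last exceeds marginal view damage.
That holds through level 2 (330 ≥ 228) but not at 3 (272 < 339).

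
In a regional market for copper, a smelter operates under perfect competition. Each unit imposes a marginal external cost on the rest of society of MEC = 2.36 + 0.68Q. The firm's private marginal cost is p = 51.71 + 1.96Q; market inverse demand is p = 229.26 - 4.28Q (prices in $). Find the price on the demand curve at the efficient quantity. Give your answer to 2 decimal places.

P = $120.91

Social marginal cost = private MC + MEC = 54.07 + 2.64Q.
Set SMC = demand: 54.07 + 2.64Q = 229.26 - 4.28Q → Q* = 25.3165.
Consumer price on the demand curve at Q*: 229.26 − 4.28×25.3165 = 120.9054.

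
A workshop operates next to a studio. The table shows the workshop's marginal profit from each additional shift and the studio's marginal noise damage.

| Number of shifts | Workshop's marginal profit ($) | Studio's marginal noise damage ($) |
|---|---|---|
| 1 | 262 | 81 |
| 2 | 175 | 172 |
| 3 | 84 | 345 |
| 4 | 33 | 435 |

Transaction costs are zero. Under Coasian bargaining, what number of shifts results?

2

Bargaining reaches the level where marginal profit last exceeds marginal noise damage.
That holds through level 2 (175 ≥ 172) but not at 3 (84 < 345).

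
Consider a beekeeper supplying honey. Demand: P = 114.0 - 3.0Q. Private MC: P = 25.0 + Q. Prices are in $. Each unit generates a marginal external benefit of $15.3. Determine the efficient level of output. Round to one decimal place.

Social marginal cost = private MC − MEB = 9.7 + Q.
Set SMC = demand: 9.7 + Q = 114.0 - 3.0Q → Q* = 26.0750.

Q* = 26.1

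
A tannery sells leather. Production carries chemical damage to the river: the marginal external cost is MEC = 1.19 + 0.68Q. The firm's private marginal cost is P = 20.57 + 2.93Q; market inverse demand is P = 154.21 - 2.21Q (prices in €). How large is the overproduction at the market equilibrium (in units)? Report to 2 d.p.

Market equilibrium (private): 20.57 + 2.93Q = 154.21 - 2.21Q → Q_m = 26.0000.
Social marginal cost = private MC + MEC = 21.76 + 3.61Q.
Set SMC = demand: 21.76 + 3.61Q = 154.21 - 2.21Q → Q* = 22.7577.
Gap = |26.0000 − 22.7577| = 3.2423.

3.24 units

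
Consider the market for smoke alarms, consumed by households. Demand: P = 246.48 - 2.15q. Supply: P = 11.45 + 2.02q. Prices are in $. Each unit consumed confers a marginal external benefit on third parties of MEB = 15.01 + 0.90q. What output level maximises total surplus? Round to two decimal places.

Social marginal benefit = demand + MEB = 261.49 - 1.25q.
Set SMB = MC: 261.49 - 1.25q = 11.45 + 2.02q → q* = 76.4648.

q* = 76.46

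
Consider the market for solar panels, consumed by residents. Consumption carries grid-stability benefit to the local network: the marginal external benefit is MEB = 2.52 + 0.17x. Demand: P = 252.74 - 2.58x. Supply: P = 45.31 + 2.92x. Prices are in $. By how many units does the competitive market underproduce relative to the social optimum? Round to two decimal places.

Market equilibrium (private): 45.31 + 2.92x = 252.74 - 2.58x → x_m = 37.7145.
Social marginal benefit = demand + MEB = 255.26 - 2.41x.
Set SMB = MC: 255.26 - 2.41x = 45.31 + 2.92x → x* = 39.3902.
Gap = |37.7145 − 39.3902| = 1.6757.

1.68 units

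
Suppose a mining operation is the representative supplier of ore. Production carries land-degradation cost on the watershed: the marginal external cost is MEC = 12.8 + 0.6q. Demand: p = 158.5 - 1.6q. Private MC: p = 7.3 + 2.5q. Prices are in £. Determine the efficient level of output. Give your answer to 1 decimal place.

Social marginal cost = private MC + MEC = 20.1 + 3.1q.
Set SMC = demand: 20.1 + 3.1q = 158.5 - 1.6q → q* = 29.4468.

q* = 29.4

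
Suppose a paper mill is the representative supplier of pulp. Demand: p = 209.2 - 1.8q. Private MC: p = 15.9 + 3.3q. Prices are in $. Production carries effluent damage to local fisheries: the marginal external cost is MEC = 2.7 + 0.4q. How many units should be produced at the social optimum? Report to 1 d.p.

Social marginal cost = private MC + MEC = 18.6 + 3.7q.
Set SMC = demand: 18.6 + 3.7q = 209.2 - 1.8q → q* = 34.6545.

q* = 34.7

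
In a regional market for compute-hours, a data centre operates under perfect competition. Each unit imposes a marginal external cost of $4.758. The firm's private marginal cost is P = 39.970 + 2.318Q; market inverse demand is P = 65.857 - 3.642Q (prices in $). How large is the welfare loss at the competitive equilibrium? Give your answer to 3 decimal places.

Market equilibrium (private): 39.970 + 2.318Q = 65.857 - 3.642Q → Q_m = 4.3435.
Social marginal cost = private MC + MEC = 44.728 + 2.318Q.
Set SMC = demand: 44.728 + 2.318Q = 65.857 - 3.642Q → Q* = 3.5451.
Height of the DWL triangle at Q_m is SMC(Q_m) − demand(Q_m) = MEC(Q_m) = 4.7580.
DWL = ½ × 0.7984 × 4.7580 = 1.8994.

DWL = $1.899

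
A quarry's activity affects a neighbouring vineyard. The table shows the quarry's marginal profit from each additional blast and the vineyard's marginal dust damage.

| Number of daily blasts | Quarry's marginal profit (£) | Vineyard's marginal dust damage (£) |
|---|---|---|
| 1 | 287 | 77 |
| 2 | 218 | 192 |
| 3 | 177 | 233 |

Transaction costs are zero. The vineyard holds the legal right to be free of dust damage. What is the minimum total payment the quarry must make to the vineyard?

£269

Efficient level: marginal profit ≥ marginal dust damage through level 2, so k* = 2.
With the vineyard holding the right, the quarry must at least compensate total damage at k*: 77 + 192 = 269.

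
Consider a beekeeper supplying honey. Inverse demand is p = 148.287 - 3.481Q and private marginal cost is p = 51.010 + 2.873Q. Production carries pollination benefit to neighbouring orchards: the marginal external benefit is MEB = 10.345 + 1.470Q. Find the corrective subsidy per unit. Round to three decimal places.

Social marginal cost = private MC − MEB = 40.665 + 1.403Q.
Set SMC = demand: 40.665 + 1.403Q = 148.287 - 3.481Q → Q* = 22.0356.
The Pigouvian subsidy equals MEB at Q*: 10.345 + 1.470×22.0356 = 42.7373.

subsidy = 42.737 per unit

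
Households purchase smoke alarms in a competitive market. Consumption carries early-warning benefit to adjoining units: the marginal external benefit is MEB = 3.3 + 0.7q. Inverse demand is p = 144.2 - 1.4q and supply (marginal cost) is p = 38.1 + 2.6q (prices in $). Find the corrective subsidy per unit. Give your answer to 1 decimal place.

Social marginal benefit = demand + MEB = 147.5 - 0.7q.
Set SMB = MC: 147.5 - 0.7q = 38.1 + 2.6q → q* = 33.1515.
The Pigouvian subsidy equals MEB at q*: 3.3 + 0.7×33.1515 = 26.5061.

subsidy = $26.5 per unit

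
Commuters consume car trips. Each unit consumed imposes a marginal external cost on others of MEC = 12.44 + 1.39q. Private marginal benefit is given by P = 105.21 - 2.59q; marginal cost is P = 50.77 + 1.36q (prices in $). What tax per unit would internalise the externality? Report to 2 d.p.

Social marginal benefit = demand − MEC = 92.77 - 3.98q.
Set SMB = MC: 92.77 - 3.98q = 50.77 + 1.36q → q* = 7.8652.
The Pigouvian tax equals MEC at q*: 12.44 + 1.39×7.8652 = 23.3726.

tax = $23.37 per unit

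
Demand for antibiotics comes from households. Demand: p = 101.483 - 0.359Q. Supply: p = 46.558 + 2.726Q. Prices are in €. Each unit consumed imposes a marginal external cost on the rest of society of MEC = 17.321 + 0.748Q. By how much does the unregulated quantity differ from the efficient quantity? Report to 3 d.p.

7.993 units

Market equilibrium (private): 46.558 + 2.726Q = 101.483 - 0.359Q → Q_m = 17.8039.
Social marginal benefit = demand − MEC = 84.162 - 1.107Q.
Set SMB = MC: 84.162 - 1.107Q = 46.558 + 2.726Q → Q* = 9.8106.
Gap = |17.8039 − 9.8106| = 7.9933.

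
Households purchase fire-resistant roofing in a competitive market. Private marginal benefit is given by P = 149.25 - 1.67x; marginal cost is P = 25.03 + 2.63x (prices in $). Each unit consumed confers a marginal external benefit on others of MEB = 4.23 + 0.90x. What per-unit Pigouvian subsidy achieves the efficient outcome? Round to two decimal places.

subsidy = $38.23 per unit

Social marginal benefit = demand + MEB = 153.48 - 0.77x.
Set SMB = MC: 153.48 - 0.77x = 25.03 + 2.63x → x* = 37.7794.
The Pigouvian subsidy equals MEB at x*: 4.23 + 0.90×37.7794 = 38.2315.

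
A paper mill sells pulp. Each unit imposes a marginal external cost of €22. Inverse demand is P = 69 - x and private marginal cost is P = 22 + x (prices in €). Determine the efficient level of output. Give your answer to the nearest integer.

Social marginal cost = private MC + MEC = 44 + x.
Set SMC = demand: 44 + x = 69 - x → x* = 12.5000.

x* = 13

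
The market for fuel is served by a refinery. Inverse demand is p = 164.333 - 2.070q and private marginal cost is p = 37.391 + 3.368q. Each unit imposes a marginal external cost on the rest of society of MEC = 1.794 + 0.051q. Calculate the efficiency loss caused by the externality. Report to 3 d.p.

DWL = 0.811

Market equilibrium (private): 37.391 + 3.368q = 164.333 - 2.070q → q_m = 23.3435.
Social marginal cost = private MC + MEC = 39.185 + 3.419q.
Set SMC = demand: 39.185 + 3.419q = 164.333 - 2.070q → q* = 22.7998.
Height of the DWL triangle at q_m is SMC(q_m) − demand(q_m) = MEC(q_m) = 2.9845.
DWL = ½ × 0.5437 × 2.9845 = 0.8113.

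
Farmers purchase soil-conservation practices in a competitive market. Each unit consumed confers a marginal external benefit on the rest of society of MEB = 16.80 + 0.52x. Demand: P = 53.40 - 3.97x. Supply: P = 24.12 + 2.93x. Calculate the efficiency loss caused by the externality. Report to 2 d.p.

DWL = 28.31

Market equilibrium (private): 24.12 + 2.93x = 53.40 - 3.97x → x_m = 4.2435.
Social marginal benefit = demand + MEB = 70.20 - 3.45x.
Set SMB = MC: 70.20 - 3.45x = 24.12 + 2.93x → x* = 7.2226.
The welfare-loss triangle has base |x_m − x*| and height MEB(x_m) (the vertical gap between SMB and MC is zero at x* and MEB at x_m).
DWL = ½ × 2.9791 × 19.0066 = 28.3113.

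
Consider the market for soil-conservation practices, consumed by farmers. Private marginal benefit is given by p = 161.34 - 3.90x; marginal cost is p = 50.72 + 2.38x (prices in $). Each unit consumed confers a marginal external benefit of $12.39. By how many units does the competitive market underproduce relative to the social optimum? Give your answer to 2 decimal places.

Market equilibrium (private): 50.72 + 2.38x = 161.34 - 3.90x → x_m = 17.6146.
Social marginal benefit = demand + MEB = 173.73 - 3.90x.
Set SMB = MC: 173.73 - 3.90x = 50.72 + 2.38x → x* = 19.5876.
Gap = |17.6146 − 19.5876| = 1.9730.

1.97 units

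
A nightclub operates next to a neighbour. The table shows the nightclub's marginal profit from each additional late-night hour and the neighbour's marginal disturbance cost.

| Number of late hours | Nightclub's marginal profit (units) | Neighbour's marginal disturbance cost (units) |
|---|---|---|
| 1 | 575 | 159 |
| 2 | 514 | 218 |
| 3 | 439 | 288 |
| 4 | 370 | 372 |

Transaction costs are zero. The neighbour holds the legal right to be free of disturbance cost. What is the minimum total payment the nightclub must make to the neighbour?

665

Efficient level: marginal profit ≥ marginal disturbance cost through level 3, so k* = 3.
With the neighbour holding the right, the nightclub must at least compensate total damage at k*: 159 + 218 + 288 = 665.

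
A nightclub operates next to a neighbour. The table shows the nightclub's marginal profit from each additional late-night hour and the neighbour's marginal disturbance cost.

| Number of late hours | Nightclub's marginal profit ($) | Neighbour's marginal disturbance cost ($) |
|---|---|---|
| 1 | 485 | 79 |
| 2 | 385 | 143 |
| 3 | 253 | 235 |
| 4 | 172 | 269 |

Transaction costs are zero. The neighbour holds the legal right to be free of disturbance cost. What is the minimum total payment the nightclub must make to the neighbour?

Efficient level: marginal profit ≥ marginal disturbance cost through level 3, so k* = 3.
With the neighbour holding the right, the nightclub must at least compensate total damage at k*: 79 + 143 + 235 = 457.

$457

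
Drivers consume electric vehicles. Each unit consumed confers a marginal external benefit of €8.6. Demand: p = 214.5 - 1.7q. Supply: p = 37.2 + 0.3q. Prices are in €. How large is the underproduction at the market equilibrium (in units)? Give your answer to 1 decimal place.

Market equilibrium (private): 37.2 + 0.3q = 214.5 - 1.7q → q_m = 88.6500.
Social marginal benefit = demand + MEB = 223.1 - 1.7q.
Set SMB = MC: 223.1 - 1.7q = 37.2 + 0.3q → q* = 92.9500.
Gap = |88.6500 − 92.9500| = 4.3000.

4.3 units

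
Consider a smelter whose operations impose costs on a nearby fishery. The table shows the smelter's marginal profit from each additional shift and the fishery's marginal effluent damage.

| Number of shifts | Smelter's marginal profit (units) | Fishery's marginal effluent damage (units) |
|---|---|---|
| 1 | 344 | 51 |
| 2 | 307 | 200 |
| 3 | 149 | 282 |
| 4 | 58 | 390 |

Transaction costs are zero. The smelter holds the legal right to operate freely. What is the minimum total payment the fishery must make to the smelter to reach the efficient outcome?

Left alone the smelter would choose level 4 (marginal profit stays positive).
Efficient level: k* = 2 (marginal profit ≥ marginal effluent damage through 2).
The fishery must at least cover the smelter's forgone profit from cutting 4→2: 149 + 58 = 207.

207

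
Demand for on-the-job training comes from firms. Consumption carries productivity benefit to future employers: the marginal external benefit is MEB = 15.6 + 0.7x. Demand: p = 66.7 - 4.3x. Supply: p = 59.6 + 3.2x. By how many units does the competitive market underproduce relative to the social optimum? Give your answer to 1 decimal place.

2.4 units

Market equilibrium (private): 59.6 + 3.2x = 66.7 - 4.3x → x_m = 0.9467.
Social marginal benefit = demand + MEB = 82.3 - 3.6x.
Set SMB = MC: 82.3 - 3.6x = 59.6 + 3.2x → x* = 3.3382.
Gap = |0.9467 − 3.3382| = 2.3915.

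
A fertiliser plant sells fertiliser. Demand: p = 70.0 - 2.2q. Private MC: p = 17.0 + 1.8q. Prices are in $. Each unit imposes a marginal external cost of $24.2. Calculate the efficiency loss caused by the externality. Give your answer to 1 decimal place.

DWL = $73.2

Market equilibrium (private): 17.0 + 1.8q = 70.0 - 2.2q → q_m = 13.2500.
Social marginal cost = private MC + MEC = 41.2 + 1.8q.
Set SMC = demand: 41.2 + 1.8q = 70.0 - 2.2q → q* = 7.2000.
Height of the DWL triangle at q_m is SMC(q_m) − demand(q_m) = MEC(q_m) = 24.2000.
DWL = ½ × 6.0500 × 24.2000 = 73.2050.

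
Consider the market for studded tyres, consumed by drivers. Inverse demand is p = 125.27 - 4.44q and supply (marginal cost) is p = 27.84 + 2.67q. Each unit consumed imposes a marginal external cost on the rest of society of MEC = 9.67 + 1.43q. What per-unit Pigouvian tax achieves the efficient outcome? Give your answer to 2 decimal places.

Social marginal benefit = demand − MEC = 115.60 - 5.87q.
Set SMB = MC: 115.60 - 5.87q = 27.84 + 2.67q → q* = 10.2763.
The Pigouvian tax equals MEC at q*: 9.67 + 1.43×10.2763 = 24.3651.

tax = 24.37 per unit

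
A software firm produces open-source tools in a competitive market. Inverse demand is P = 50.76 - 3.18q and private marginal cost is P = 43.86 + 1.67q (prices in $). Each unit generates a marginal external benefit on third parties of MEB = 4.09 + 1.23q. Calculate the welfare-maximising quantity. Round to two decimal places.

Social marginal cost = private MC − MEB = 39.77 + 0.44q.
Set SMC = demand: 39.77 + 0.44q = 50.76 - 3.18q → q* = 3.0359.

q* = 3.04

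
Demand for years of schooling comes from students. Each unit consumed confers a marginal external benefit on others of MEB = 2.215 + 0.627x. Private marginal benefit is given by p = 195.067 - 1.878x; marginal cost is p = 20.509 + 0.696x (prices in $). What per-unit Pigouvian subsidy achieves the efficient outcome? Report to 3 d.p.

subsidy = $59.142 per unit

Social marginal benefit = demand + MEB = 197.282 - 1.251x.
Set SMB = MC: 197.282 - 1.251x = 20.509 + 0.696x → x* = 90.7925.
The Pigouvian subsidy equals MEB at x*: 2.215 + 0.627×90.7925 = 59.1419.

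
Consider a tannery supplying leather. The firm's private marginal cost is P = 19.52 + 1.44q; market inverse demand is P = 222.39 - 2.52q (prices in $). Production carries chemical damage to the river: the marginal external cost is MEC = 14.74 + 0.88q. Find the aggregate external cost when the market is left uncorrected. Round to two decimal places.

$1909.90

Market equilibrium (private): 19.52 + 1.44q = 222.39 - 2.52q → q_m = 51.2298.
Total external cost = ∫₀^{q_m} (14.74 + 0.88q) dq = 14.74×51.2298 + ½×0.88×51.2298² = 1909.9039.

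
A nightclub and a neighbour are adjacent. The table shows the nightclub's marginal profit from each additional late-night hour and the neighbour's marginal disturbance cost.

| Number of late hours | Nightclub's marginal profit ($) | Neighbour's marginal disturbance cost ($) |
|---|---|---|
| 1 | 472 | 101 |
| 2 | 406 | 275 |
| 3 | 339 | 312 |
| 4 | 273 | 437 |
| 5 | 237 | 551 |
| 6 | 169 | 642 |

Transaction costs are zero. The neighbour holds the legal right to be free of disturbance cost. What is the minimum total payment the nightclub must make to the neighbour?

Efficient level: marginal profit ≥ marginal disturbance cost through level 3, so k* = 3.
With the neighbour holding the right, the nightclub must at least compensate total damage at k*: 101 + 275 + 312 = 688.

$688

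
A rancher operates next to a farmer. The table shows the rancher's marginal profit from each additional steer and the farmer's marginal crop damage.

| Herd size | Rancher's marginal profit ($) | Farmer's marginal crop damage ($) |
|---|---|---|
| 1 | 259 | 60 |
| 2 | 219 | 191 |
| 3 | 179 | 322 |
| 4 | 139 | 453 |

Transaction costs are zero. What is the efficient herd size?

Bargaining reaches the level where marginal profit last exceeds marginal crop damage.
That holds through level 2 (219 ≥ 191) but not at 3 (179 < 322).

2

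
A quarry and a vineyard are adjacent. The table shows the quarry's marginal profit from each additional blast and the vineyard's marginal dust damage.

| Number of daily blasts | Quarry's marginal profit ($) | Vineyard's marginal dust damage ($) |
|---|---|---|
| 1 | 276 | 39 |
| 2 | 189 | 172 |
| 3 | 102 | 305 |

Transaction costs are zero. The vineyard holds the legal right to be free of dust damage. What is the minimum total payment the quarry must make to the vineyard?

$211

Efficient level: marginal profit ≥ marginal dust damage through level 2, so k* = 2.
With the vineyard holding the right, the quarry must at least compensate total damage at k*: 39 + 172 = 211.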